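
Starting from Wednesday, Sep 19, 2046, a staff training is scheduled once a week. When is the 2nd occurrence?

Sep 26, 2046

The 2nd occurrence is 1 interval after the first: 1 × 7 = 7 days after Sep 19, 2046.
7 days later is Sep 26, 2046.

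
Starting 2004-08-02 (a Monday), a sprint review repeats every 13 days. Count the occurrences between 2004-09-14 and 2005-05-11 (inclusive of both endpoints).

18

Occurrences land 13·i days after 2004-08-02 for i = 0, 1, 2, …
2004-09-14 is 43 days after the start; 43 ÷ 13 = 3 remainder 4; since the remainder is 4, round up to i = 4. First occurrence in the window: #5 on 2004-09-23 (4×13 = 52 days in).
2005-05-11 is 282 days after the start; 282 ÷ 13 = 21 remainder 9. Last occurrence in the window: #22 on 2005-05-02.
Occurrences #5 through #22: 18 in total.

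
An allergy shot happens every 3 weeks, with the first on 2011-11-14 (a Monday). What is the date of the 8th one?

2012-04-09

The 8th occurrence is 7 intervals after the first: 7 × 21 = 147 days after 2011-11-14.
November has 30 days — 16 days to the end of November leaves 131.
December has 31 days (100 left).
January has 31 days (69 left).
February has 29 days (40 left).
March has 31 days (9 left).
9 days into April → 2012-04-09.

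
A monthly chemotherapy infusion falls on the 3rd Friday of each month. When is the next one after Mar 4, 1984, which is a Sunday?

Mar 16, 1984

Mar 1984 starts on a Thursday; its first Friday is the 2nd, so the 3rd Friday is the 16th — Mar 16, 1984.
Mar 16, 1984 is after Mar 4, 1984, so that is the next one.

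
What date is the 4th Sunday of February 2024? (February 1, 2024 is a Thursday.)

2024-02-25

February 2024 begins on a Thursday, so the first Sunday is February 4 (3 days later).
The 4th Sunday is 3 weeks later: 4 + 21 = 25.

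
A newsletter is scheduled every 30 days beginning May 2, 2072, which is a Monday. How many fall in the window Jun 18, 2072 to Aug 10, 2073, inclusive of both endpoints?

14

Occurrences land 30·i days after May 2, 2072 for i = 0, 1, 2, …
Jun 18, 2072 is 47 days after the start; 47 ÷ 30 = 1 remainder 17; since the remainder is 17, round up to i = 2. First occurrence in the window: #3 on Jul 1, 2072 (2×30 = 60 days in).
Aug 10, 2073 is 465 days after the start; 465 ÷ 30 = 15 remainder 15. Last occurrence in the window: #16 on Jul 26, 2073.
Occurrences #3 through #16: 14 in total.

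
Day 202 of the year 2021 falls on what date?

Jan has 31 days (202 − 31 = 171 remain).
Feb has 28 days (171 − 28 = 143 remain).
Mar has 31 days (143 − 31 = 112 remain).
Apr has 30 days (112 − 30 = 82 remain).
May has 31 days (82 − 31 = 51 remain).
Jun has 30 days (51 − 30 = 21 remain).
21 into Jul → Jul 21.

Jul 21, 2021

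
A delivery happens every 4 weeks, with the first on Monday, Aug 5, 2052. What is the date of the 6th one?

Dec 23, 2052

The 6th occurrence is 5 intervals after the first: 5 × 28 = 140 days after Aug 5, 2052.
Aug has 31 days — 26 days to the end of Aug leaves 114.
Sep has 30 days (84 left).
Oct has 31 days (53 left).
Nov has 30 days (23 left).
23 days into Dec → Dec 23, 2052.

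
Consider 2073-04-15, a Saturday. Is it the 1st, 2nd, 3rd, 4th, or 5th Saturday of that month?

3rd

Day 15 falls in week ⌈15/7⌉ of the month.
Days 1–7 hold the 1st Saturday, 8–14 the 2nd, 15–21 the 3rd, 22–28 the 4th, 29–31 the 5th.
15 is in the range for the 3rd.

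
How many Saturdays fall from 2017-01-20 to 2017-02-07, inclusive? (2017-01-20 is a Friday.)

2017-01-20 is a Friday; the first Saturday on or after it is 2017-01-21 (1 day later).
From 2017-01-21 to 2017-02-07: 10 + 7 = 17 days (rest of January, February).
17 ÷ 7 = 2 full weeks with remainder 3, so 2 more Saturdays after the first → 3.

3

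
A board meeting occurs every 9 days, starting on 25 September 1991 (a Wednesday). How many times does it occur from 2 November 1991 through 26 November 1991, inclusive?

Occurrences land 9·i days after 25 September 1991 for i = 0, 1, 2, …
2 November 1991 is 38 days after the start; 38 ÷ 9 = 4 remainder 2; since the remainder is 2, round up to i = 5. First occurrence in the window: #6 on 9 November 1991 (5×9 = 45 days in).
26 November 1991 is 62 days after the start; 62 ÷ 9 = 6 remainder 8. Last occurrence in the window: #7 on 18 November 1991.
Occurrences #6 through #7: 2 in total.

2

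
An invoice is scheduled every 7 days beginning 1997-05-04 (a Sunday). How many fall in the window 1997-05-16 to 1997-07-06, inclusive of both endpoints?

8

Occurrences land 7·i days after 1997-05-04 for i = 0, 1, 2, …
1997-05-16 is 12 days after the start; 12 ÷ 7 = 1 remainder 5; since the remainder is 5, round up to i = 2. First occurrence in the window: #3 on 1997-05-18 (2×7 = 14 days in).
1997-07-06 is 63 days after the start; 63 ÷ 7 = 9 remainder 0. Last occurrence in the window: #10 on 1997-07-06.
Occurrences #3 through #10: 8 in total.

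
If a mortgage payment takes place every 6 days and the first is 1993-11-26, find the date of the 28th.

1994-05-07

The 28th occurrence is 27 intervals after the first: 27 × 6 = 162 days after 1993-11-26.
November has 30 days — 4 days to the end of November leaves 158.
December has 31 days (127 left).
January has 31 days (96 left).
February has 28 days (68 left).
March has 31 days (37 left).
April has 30 days (7 left).
7 days into May → 1994-05-07.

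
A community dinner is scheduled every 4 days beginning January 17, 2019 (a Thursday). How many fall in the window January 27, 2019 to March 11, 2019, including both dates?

11

Occurrences land 4·i days after January 17, 2019 for i = 0, 1, 2, …
January 27, 2019 is 10 days after the start; 10 ÷ 4 = 2 remainder 2; since the remainder is 2, round up to i = 3. First occurrence in the window: #4 on January 29, 2019 (3×4 = 12 days in).
March 11, 2019 is 53 days after the start; 53 ÷ 4 = 13 remainder 1. Last occurrence in the window: #14 on March 10, 2019.
Occurrences #4 through #14: 11 in total.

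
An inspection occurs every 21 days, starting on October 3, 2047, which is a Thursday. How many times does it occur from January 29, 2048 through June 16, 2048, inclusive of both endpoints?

7

Occurrences land 21·i days after October 3, 2047 for i = 0, 1, 2, …
January 29, 2048 is 118 days after the start; 118 ÷ 21 = 5 remainder 13; since the remainder is 13, round up to i = 6. First occurrence in the window: #7 on February 6, 2048 (6×21 = 126 days in).
June 16, 2048 is 257 days after the start; 257 ÷ 21 = 12 remainder 5. Last occurrence in the window: #13 on June 11, 2048.
Occurrences #7 through #13: 7 in total.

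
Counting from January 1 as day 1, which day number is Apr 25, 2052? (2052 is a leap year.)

116

Days in months before Apr: 31 + 29 + 31 = 91.
Plus 25 days into Apr → day 116.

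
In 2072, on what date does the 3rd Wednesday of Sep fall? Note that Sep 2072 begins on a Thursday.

Sep 21, 2072

Sep 2072 begins on a Thursday, so the first Wednesday is Sep 7 (6 days later).
The 3rd Wednesday is 2 weeks later: 7 + 14 = 21.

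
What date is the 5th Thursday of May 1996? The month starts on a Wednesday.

30 May 1996

May 1996 begins on a Wednesday, so the first Thursday is May 2 (1 day later).
The 5th Thursday is 4 weeks later: 2 + 28 = 30.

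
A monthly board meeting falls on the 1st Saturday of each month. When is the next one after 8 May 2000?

May 2000 starts on a Monday, so its 1st Saturday is 6 May 2000 (5 days in).
That is not after 8 May 2000, so look at June 2000.
June 2000 starts on a Thursday, so its 1st Saturday is 3 June 2000 (2 days in).

3 June 2000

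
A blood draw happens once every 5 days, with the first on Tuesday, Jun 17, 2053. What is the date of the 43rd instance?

Jan 13, 2054

The 43rd occurrence is 42 intervals after the first: 42 × 5 = 210 days after Jun 17, 2053.
Jun has 30 days — 13 days to the end of Jun leaves 197.
Jul has 31 days (166 left).
Aug has 31 days (135 left).
Sep has 30 days (105 left).
Oct has 31 days (74 left).
Nov has 30 days (44 left).
Dec has 31 days (13 left).
13 days into Jan → Jan 13, 2054.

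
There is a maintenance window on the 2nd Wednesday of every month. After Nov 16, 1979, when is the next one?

Dec 12, 1979

Nov 1979 starts on a Thursday; its first Wednesday is the 7th, so the 2nd Wednesday is the 14th — Nov 14, 1979.
That is not after Nov 16, 1979, so look at Dec 1979.
Dec 1979 starts on a Saturday; its first Wednesday is the 5th, so the 2nd Wednesday is the 12th — Dec 12, 1979.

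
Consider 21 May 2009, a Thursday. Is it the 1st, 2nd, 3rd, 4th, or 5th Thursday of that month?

3rd

Day 21 falls in week ⌈21/7⌉ of the month.
Days 1–7 hold the 1st Thursday, 8–14 the 2nd, 15–21 the 3rd, 22–28 the 4th, 29–31 the 5th.
21 is in the range for the 3rd.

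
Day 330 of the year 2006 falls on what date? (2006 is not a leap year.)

Jan has 31 days (330 − 31 = 299 remain).
Feb has 28 days (299 − 28 = 271 remain).
Mar has 31 days (271 − 31 = 240 remain).
Apr has 30 days (240 − 30 = 210 remain).
May has 31 days (210 − 31 = 179 remain).
Jun has 30 days (179 − 30 = 149 remain).
Jul has 31 days (149 − 31 = 118 remain).
Aug has 31 days (118 − 31 = 87 remain).
Sep has 30 days (87 − 30 = 57 remain).
Oct has 31 days (57 − 31 = 26 remain).
26 into Nov → Nov 26.

Nov 26, 2006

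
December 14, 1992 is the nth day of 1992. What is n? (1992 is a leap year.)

Days in months before December: 31 + 29 + 31 + 30 + 31 + 30 + 31 + 31 + 30 + 31 + 30 = 335.
Plus 14 days into December → day 349.

349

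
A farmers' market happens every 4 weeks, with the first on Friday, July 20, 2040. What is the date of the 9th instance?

March 1, 2041

The 9th occurrence is 8 intervals after the first: 8 × 28 = 224 days after July 20, 2040.
July has 31 days — 11 days to the end of July leaves 213.
August has 31 days (182 left).
September has 30 days (152 left).
October has 31 days (121 left).
November has 30 days (91 left).
December has 31 days (60 left).
January has 31 days (29 left).
February has 28 days (1 left).
1 day into March → March 1, 2041.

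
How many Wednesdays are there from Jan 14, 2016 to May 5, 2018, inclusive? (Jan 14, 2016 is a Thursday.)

120

Jan 14, 2016 is a Thursday; the first Wednesday on or after it is Jan 20, 2016 (6 days later).
From Jan 20, 2016 to May 5, 2018: 346 + 365 + 125 = 836 days (rest of 2016, 2017, to May 5, 2018 in 2018).
836 ÷ 7 = 119 full weeks with remainder 3, so 119 more Wednesdays after the first → 120.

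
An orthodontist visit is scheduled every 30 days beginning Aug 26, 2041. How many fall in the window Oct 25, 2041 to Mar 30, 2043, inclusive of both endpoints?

18

Occurrences land 30·i days after Aug 26, 2041 for i = 0, 1, 2, …
Oct 25, 2041 is 60 days after the start; 60 ÷ 30 = 2 remainder 0. First occurrence in the window: #3 on Oct 25, 2041 (2×30 = 60 days in).
Mar 30, 2043 is 581 days after the start; 581 ÷ 30 = 19 remainder 11. Last occurrence in the window: #20 on Mar 19, 2043.
Occurrences #3 through #20: 18 in total.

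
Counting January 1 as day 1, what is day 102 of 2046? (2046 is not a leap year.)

January has 31 days (102 − 31 = 71 remain).
February has 28 days (71 − 28 = 43 remain).
March has 31 days (43 − 31 = 12 remain).
12 into April → April 12.

12 April 2046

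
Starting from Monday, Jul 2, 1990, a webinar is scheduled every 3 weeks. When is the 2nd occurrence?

Jul 23, 1990

The 2nd occurrence is 1 interval after the first: 1 × 21 = 21 days after Jul 2, 1990.
21 days later is Jul 23, 1990.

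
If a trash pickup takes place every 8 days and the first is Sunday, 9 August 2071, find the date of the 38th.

The 38th occurrence is 37 intervals after the first: 37 × 8 = 296 days after 9 August 2071.
August has 31 days — 22 days to the end of August leaves 274.
September has 30 days (244 left).
October has 31 days (213 left).
November has 30 days (183 left).
December has 31 days (152 left).
January has 31 days (121 left).
February has 29 days (92 left).
March has 31 days (61 left).
April has 30 days (31 left).
31 days into May → 31 May 2072.

31 May 2072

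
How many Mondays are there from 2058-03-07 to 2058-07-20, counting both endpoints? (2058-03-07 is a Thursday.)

2058-03-07 is a Thursday; the first Monday on or after it is 2058-03-11 (4 days later).
From 2058-03-11 to 2058-07-20: 20 + 30 + 31 + 30 + 20 = 131 days (rest of March, April, May, June, July).
131 ÷ 7 = 18 full weeks with remainder 5, so 18 more Mondays after the first → 19.

19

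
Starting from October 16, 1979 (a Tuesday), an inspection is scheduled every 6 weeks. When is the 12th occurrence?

January 20, 1981

The 12th occurrence is 11 intervals after the first: 11 × 42 = 462 days after October 16, 1979.
October has 31 days — 15 days to the end of October leaves 447.
From end of October to end of 1979 is 61 days (386 left).
1980 has 366 days (20 left).
20 days into January → January 20, 1981.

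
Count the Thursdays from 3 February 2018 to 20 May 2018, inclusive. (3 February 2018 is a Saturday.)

3 February 2018 is a Saturday; the first Thursday on or after it is 8 February 2018 (5 days later).
From 8 February 2018 to 20 May 2018: 20 + 31 + 30 + 20 = 101 days (rest of February, March, April, May).
101 ÷ 7 = 14 full weeks with remainder 3, so 14 more Thursdays after the first → 15.

15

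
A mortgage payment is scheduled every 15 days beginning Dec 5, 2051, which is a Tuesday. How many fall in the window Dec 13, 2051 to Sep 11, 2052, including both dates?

Occurrences land 15·i days after Dec 5, 2051 for i = 0, 1, 2, …
Dec 13, 2051 is 8 days after the start; 8 ÷ 15 = 0 remainder 8; since the remainder is 8, round up to i = 1. First occurrence in the window: #2 on Dec 20, 2051 (1×15 = 15 days in).
Sep 11, 2052 is 281 days after the start; 281 ÷ 15 = 18 remainder 11. Last occurrence in the window: #19 on Aug 31, 2052.
Occurrences #2 through #19: 18 in total.

18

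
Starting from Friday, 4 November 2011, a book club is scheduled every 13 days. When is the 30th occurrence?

The 30th occurrence is 29 intervals after the first: 29 × 13 = 377 days after 4 November 2011.
November has 30 days — 26 days to the end of November leaves 351.
December has 31 days (320 left).
January has 31 days (289 left).
February has 29 days (260 left).
March has 31 days (229 left).
April has 30 days (199 left).
May has 31 days (168 left).
June has 30 days (138 left).
July has 31 days (107 left).
August has 31 days (76 left).
September has 30 days (46 left).
October has 31 days (15 left).
15 days into November → 15 November 2012.

15 November 2012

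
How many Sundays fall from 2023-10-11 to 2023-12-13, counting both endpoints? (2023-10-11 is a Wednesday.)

2023-10-11 is a Wednesday; the first Sunday on or after it is 2023-10-15 (4 days later).
From 2023-10-15 to 2023-12-13: 16 + 30 + 13 = 59 days (rest of October, November, December).
59 ÷ 7 = 8 full weeks with remainder 3, so 8 more Sundays after the first → 9.

9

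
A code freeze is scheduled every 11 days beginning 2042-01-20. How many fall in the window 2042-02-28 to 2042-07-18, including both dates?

13

Occurrences land 11·i days after 2042-01-20 for i = 0, 1, 2, …
2042-02-28 is 39 days after the start; 39 ÷ 11 = 3 remainder 6; since the remainder is 6, round up to i = 4. First occurrence in the window: #5 on 2042-03-05 (4×11 = 44 days in).
2042-07-18 is 179 days after the start; 179 ÷ 11 = 16 remainder 3. Last occurrence in the window: #17 on 2042-07-15.
Occurrences #5 through #17: 13 in total.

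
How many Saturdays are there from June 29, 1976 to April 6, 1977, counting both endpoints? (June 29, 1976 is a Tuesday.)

June 29, 1976 is a Tuesday; the first Saturday on or after it is July 3, 1976 (4 days later).
From July 3, 1976 to April 6, 1977: 28 + 31 + 30 + 31 + 30 + 31 + 31 + 28 + 31 + 6 = 277 days (rest of July, August, September, October, November, December, January, February, March, April).
277 ÷ 7 = 39 full weeks with remainder 4, so 39 more Saturdays after the first → 40.

40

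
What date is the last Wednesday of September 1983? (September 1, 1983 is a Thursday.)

September 1983 begins on a Thursday, so the first Wednesday is September 7 (6 days later).
September 1983 has 30 days. Adding weeks: 7, 14, 21, 28 — the last one ≤ 30 is the 28th.

1983-09-28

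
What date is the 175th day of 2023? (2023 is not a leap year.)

January has 31 days (175 − 31 = 144 remain).
February has 28 days (144 − 28 = 116 remain).
March has 31 days (116 − 31 = 85 remain).
April has 30 days (85 − 30 = 55 remain).
May has 31 days (55 − 31 = 24 remain).
24 into June → June 24.

June 24, 2023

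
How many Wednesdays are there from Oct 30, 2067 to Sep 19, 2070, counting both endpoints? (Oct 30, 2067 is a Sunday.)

151

Oct 30, 2067 is a Sunday; the first Wednesday on or after it is Nov 2, 2067 (3 days later).
From Nov 2, 2067 to Sep 19, 2070: 59 + 366 + 365 + 262 = 1052 days (rest of 2067, 2068, 2069, to Sep 19, 2070 in 2070).
1052 ÷ 7 = 150 full weeks with remainder 2, so 150 more Wednesdays after the first → 151.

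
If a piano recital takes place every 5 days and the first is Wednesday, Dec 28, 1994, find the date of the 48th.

Aug 20, 1995

The 48th occurrence is 47 intervals after the first: 47 × 5 = 235 days after Dec 28, 1994.
Dec has 31 days — 3 days to the end of Dec leaves 232.
Jan has 31 days (201 left).
Feb has 28 days (173 left).
Mar has 31 days (142 left).
Apr has 30 days (112 left).
May has 31 days (81 left).
Jun has 30 days (51 left).
Jul has 31 days (20 left).
20 days into Aug → Aug 20, 1995.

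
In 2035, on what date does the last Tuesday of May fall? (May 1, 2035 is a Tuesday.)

May 2035 begins on a Tuesday, so the first Tuesday is May 1.
May 2035 has 31 days. Adding weeks: 1, 8, 15, 22, 29 — the last one ≤ 31 is the 29th.

29 May 2035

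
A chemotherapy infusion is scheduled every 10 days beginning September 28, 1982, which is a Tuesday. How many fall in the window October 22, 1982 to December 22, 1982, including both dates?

6

Occurrences land 10·i days after September 28, 1982 for i = 0, 1, 2, …
October 22, 1982 is 24 days after the start; 24 ÷ 10 = 2 remainder 4; since the remainder is 4, round up to i = 3. First occurrence in the window: #4 on October 28, 1982 (3×10 = 30 days in).
December 22, 1982 is 85 days after the start; 85 ÷ 10 = 8 remainder 5. Last occurrence in the window: #9 on December 17, 1982.
Occurrences #4 through #9: 6 in total.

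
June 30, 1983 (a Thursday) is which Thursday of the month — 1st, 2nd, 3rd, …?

Day 30 falls in week ⌈30/7⌉ of the month.
Days 1–7 hold the 1st Thursday, 8–14 the 2nd, 15–21 the 3rd, 22–28 the 4th, 29–31 the 5th.
30 is in the range for the 5th.

5th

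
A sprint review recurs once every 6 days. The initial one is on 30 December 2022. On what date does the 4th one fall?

The 4th occurrence is 3 intervals after the first: 3 × 6 = 18 days after 30 December 2022.
December has 31 days — 1 day to the end of December leaves 17.
17 days into January → 17 January 2023.

17 January 2023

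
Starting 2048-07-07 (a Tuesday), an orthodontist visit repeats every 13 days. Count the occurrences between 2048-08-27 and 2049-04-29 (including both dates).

Occurrences land 13·i days after 2048-07-07 for i = 0, 1, 2, …
2048-08-27 is 51 days after the start; 51 ÷ 13 = 3 remainder 12; since the remainder is 12, round up to i = 4. First occurrence in the window: #5 on 2048-08-28 (4×13 = 52 days in).
2049-04-29 is 296 days after the start; 296 ÷ 13 = 22 remainder 10. Last occurrence in the window: #23 on 2049-04-19.
Occurrences #5 through #23: 19 in total.

19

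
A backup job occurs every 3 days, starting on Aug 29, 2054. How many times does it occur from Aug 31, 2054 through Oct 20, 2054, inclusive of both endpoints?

Occurrences land 3·i days after Aug 29, 2054 for i = 0, 1, 2, …
Aug 31, 2054 is 2 days after the start; 2 ÷ 3 = 0 remainder 2; since the remainder is 2, round up to i = 1. First occurrence in the window: #2 on Sep 1, 2054 (1×3 = 3 days in).
Oct 20, 2054 is 52 days after the start; 52 ÷ 3 = 17 remainder 1. Last occurrence in the window: #18 on Oct 19, 2054.
Occurrences #2 through #18: 17 in total.

17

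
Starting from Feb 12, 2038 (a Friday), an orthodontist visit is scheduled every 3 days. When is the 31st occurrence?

May 13, 2038

The 31st occurrence is 30 intervals after the first: 30 × 3 = 90 days after Feb 12, 2038.
Feb has 28 days — 16 days to the end of Feb leaves 74.
Mar has 31 days (43 left).
Apr has 30 days (13 left).
13 days into May → May 13, 2038.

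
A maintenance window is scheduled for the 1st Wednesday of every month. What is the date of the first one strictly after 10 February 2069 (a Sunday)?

February 2069 starts on a Friday, so its 1st Wednesday is 6 February 2069 (5 days in).
That is not after 10 February 2069, so look at March 2069.
March 2069 starts on a Friday, so its 1st Wednesday is 6 March 2069 (5 days in).

6 March 2069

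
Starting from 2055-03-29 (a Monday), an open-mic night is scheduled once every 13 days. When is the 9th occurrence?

2055-07-11

The 9th occurrence is 8 intervals after the first: 8 × 13 = 104 days after 2055-03-29.
March has 31 days — 2 days to the end of March leaves 102.
April has 30 days (72 left).
May has 31 days (41 left).
June has 30 days (11 left).
11 days into July → 2055-07-11.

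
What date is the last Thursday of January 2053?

2053-01-30

The first Thursday of January 2053 is January 2.
January 2053 has 31 days. Adding weeks: 2, 9, 16, 23, 30 — the last one ≤ 31 is the 30th.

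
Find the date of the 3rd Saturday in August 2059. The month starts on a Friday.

16 August 2059

August 2059 begins on a Friday, so the first Saturday is August 2 (1 day later).
The 3rd Saturday is 2 weeks later: 2 + 14 = 16.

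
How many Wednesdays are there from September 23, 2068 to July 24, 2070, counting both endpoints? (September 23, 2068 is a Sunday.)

96

September 23, 2068 is a Sunday; the first Wednesday on or after it is September 26, 2068 (3 days later).
From September 26, 2068 to July 24, 2070: 96 + 365 + 205 = 666 days (rest of 2068, 2069, to July 24, 2070 in 2070).
666 ÷ 7 = 95 full weeks with remainder 1, so 95 more Wednesdays after the first → 96.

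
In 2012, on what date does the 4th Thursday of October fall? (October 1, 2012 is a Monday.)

2012-10-25

October 2012 begins on a Monday, so the first Thursday is October 4 (3 days later).
The 4th Thursday is 3 weeks later: 4 + 21 = 25.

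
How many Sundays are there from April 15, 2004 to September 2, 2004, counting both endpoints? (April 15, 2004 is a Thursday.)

April 15, 2004 is a Thursday; the first Sunday on or after it is April 18, 2004 (3 days later).
From April 18, 2004 to September 2, 2004: 12 + 31 + 30 + 31 + 31 + 2 = 137 days (rest of April, May, June, July, August, September).
137 ÷ 7 = 19 full weeks with remainder 4, so 19 more Sundays after the first → 20.

20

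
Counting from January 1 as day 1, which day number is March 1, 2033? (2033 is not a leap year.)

60

Days in months before March: 31 + 28 = 59.
Plus 1 day into March → day 60.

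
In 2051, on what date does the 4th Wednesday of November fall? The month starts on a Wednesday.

2051-11-22

November 2051 begins on a Wednesday, so the first Wednesday is November 1.
The 4th Wednesday is 3 weeks later: 1 + 21 = 22.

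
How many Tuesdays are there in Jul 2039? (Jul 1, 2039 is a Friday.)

4

Jul 1, 2039 is a Friday; the first Tuesday on or after it is Jul 5, 2039 (4 days later).
From Jul 5, 2039 to Jul 31, 2039 is 31 − 5 = 26 days.
26 ÷ 7 = 3 full weeks with remainder 5, so 3 more Tuesdays after the first → 4.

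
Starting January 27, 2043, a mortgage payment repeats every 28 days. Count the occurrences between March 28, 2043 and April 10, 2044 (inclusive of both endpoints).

13

Occurrences land 28·i days after January 27, 2043 for i = 0, 1, 2, …
March 28, 2043 is 60 days after the start; 60 ÷ 28 = 2 remainder 4; since the remainder is 4, round up to i = 3. First occurrence in the window: #4 on April 21, 2043 (3×28 = 84 days in).
April 10, 2044 is 439 days after the start; 439 ÷ 28 = 15 remainder 19. Last occurrence in the window: #16 on March 22, 2044.
Occurrences #4 through #16: 13 in total.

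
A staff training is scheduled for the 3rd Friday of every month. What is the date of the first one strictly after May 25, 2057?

May 2057 starts on a Tuesday; its first Friday is the 4th, so the 3rd Friday is the 18th — May 18, 2057.
That is not after May 25, 2057, so look at June 2057.
June 2057 starts on a Friday; its first Friday is the 1st, so the 3rd Friday is the 15th — June 15, 2057.

June 15, 2057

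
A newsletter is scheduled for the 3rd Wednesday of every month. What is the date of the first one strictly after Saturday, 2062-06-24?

June 2062 starts on a Thursday; its first Wednesday is the 7th, so the 3rd Wednesday is the 21st — 2062-06-21.
That is not after 2062-06-24, so look at July 2062.
July 2062 starts on a Saturday; its first Wednesday is the 5th, so the 3rd Wednesday is the 19th — 2062-07-19.

2062-07-19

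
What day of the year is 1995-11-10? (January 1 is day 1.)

314

Days in months before November: 31 + 28 + 31 + 30 + 31 + 30 + 31 + 31 + 30 + 31 = 304.
Plus 10 days into November → day 314.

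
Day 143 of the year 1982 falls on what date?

May 23, 1982

Jan has 31 days (143 − 31 = 112 remain).
Feb has 28 days (112 − 28 = 84 remain).
Mar has 31 days (84 − 31 = 53 remain).
Apr has 30 days (53 − 30 = 23 remain).
23 into May → May 23.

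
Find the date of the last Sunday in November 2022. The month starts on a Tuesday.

27 November 2022

November 2022 begins on a Tuesday, so the first Sunday is November 6 (5 days later).
November 2022 has 30 days. Adding weeks: 6, 13, 20, 27 — the last one ≤ 30 is the 27th.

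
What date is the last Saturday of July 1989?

July 1989 begins on a Saturday, so the first Saturday is July 1.
July 1989 has 31 days. Adding weeks: 1, 8, 15, 22, 29 — the last one ≤ 31 is the 29th.

July 29, 1989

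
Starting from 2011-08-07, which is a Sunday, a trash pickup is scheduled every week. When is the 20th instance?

2011-12-18

The 20th occurrence is 19 intervals after the first: 19 × 7 = 133 days after 2011-08-07.
August has 31 days — 24 days to the end of August leaves 109.
September has 30 days (79 left).
October has 31 days (48 left).
November has 30 days (18 left).
18 days into December → 2011-12-18.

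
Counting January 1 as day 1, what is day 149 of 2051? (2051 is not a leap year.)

January has 31 days (149 − 31 = 118 remain).
February has 28 days (118 − 28 = 90 remain).
March has 31 days (90 − 31 = 59 remain).
April has 30 days (59 − 30 = 29 remain).
29 into May → May 29.

May 29, 2051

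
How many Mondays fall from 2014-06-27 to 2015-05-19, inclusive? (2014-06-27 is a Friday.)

2014-06-27 is a Friday; the first Monday on or after it is 2014-06-30 (3 days later).
From 2014-06-30 to 2015-05-19: 184 + 139 = 323 days (rest of 2014, to 2015-05-19 in 2015).
323 ÷ 7 = 46 full weeks with remainder 1, so 46 more Mondays after the first → 47.

47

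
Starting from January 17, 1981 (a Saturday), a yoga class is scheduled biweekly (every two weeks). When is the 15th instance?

August 1, 1981

The 15th occurrence is 14 intervals after the first: 14 × 14 = 196 days after January 17, 1981.
January has 31 days — 14 days to the end of January leaves 182.
February has 28 days (154 left).
March has 31 days (123 left).
April has 30 days (93 left).
May has 31 days (62 left).
June has 30 days (32 left).
July has 31 days (1 left).
1 day into August → August 1, 1981.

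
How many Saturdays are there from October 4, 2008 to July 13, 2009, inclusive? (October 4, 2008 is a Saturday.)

41

October 4, 2008 is a Saturday; the first Saturday on or after it is October 4, 2008.
From October 4, 2008 to July 13, 2009: 27 + 30 + 31 + 31 + 28 + 31 + 30 + 31 + 30 + 13 = 282 days (rest of October, November, December, January, February, March, April, May, June, July).
282 ÷ 7 = 40 full weeks with remainder 2, so 40 more Saturdays after the first → 41.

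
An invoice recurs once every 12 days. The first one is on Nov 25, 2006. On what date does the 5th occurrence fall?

Jan 12, 2007

The 5th occurrence is 4 intervals after the first: 4 × 12 = 48 days after Nov 25, 2006.
Nov has 30 days — 5 days to the end of Nov leaves 43.
Dec has 31 days (12 left).
12 days into Jan → Jan 12, 2007.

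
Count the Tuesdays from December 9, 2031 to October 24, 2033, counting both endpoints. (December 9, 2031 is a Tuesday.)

98

December 9, 2031 is a Tuesday; the first Tuesday on or after it is December 9, 2031.
From December 9, 2031 to October 24, 2033: 22 + 366 + 297 = 685 days (rest of 2031, 2032, to October 24, 2033 in 2033).
685 ÷ 7 = 97 full weeks with remainder 6, so 97 more Tuesdays after the first → 98.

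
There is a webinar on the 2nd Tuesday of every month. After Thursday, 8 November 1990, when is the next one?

13 November 1990

November 1990 starts on a Thursday; its first Tuesday is the 6th, so the 2nd Tuesday is the 13th — 13 November 1990.
13 November 1990 is after 8 November 1990, so that is the next one.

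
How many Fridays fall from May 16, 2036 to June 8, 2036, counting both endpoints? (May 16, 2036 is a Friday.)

May 16, 2036 is a Friday; the first Friday on or after it is May 16, 2036.
From May 16, 2036 to June 8, 2036: 15 + 8 = 23 days (rest of May, June).
23 ÷ 7 = 3 full weeks with remainder 2, so 3 more Fridays after the first → 4.

4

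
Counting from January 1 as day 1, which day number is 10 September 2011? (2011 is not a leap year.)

Days in months before September: 31 + 28 + 31 + 30 + 31 + 30 + 31 + 31 = 243.
Plus 10 days into September → day 253.

253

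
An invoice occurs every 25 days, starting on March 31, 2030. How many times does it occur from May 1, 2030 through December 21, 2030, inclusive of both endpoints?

Occurrences land 25·i days after March 31, 2030 for i = 0, 1, 2, …
May 1, 2030 is 31 days after the start; 31 ÷ 25 = 1 remainder 6; since the remainder is 6, round up to i = 2. First occurrence in the window: #3 on May 20, 2030 (2×25 = 50 days in).
December 21, 2030 is 265 days after the start; 265 ÷ 25 = 10 remainder 15. Last occurrence in the window: #11 on December 6, 2030.
Occurrences #3 through #11: 9 in total.

9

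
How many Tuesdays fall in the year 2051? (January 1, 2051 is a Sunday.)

January 1, 2051 is a Sunday; the first Tuesday on or after it is January 3, 2051 (2 days later).
From January 3, 2051 to December 31, 2051: 28 + 28 + 31 + 30 + 31 + 30 + 31 + 31 + 30 + 31 + 30 + 31 = 362 days (rest of January, February, March, April, May, June, July, August, September, October, November, December).
362 ÷ 7 = 51 full weeks with remainder 5, so 51 more Tuesdays after the first → 52.

52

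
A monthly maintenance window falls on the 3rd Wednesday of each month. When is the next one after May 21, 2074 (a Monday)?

Jun 20, 2074

May 2074 starts on a Tuesday; its first Wednesday is the 2nd, so the 3rd Wednesday is the 16th — May 16, 2074.
That is not after May 21, 2074, so look at Jun 2074.
Jun 2074 starts on a Friday; its first Wednesday is the 6th, so the 3rd Wednesday is the 20th — Jun 20, 2074.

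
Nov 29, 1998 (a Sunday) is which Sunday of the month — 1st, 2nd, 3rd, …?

Day 29 falls in week ⌈29/7⌉ of the month.
Days 1–7 hold the 1st Sunday, 8–14 the 2nd, 15–21 the 3rd, 22–28 the 4th, 29–31 the 5th.
29 is in the range for the 5th.

5th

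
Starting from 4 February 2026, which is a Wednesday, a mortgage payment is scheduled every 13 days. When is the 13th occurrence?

10 July 2026

The 13th occurrence is 12 intervals after the first: 12 × 13 = 156 days after 4 February 2026.
February has 28 days — 24 days to the end of February leaves 132.
March has 31 days (101 left).
April has 30 days (71 left).
May has 31 days (40 left).
June has 30 days (10 left).
10 days into July → 10 July 2026.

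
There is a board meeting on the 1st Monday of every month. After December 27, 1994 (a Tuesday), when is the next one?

January 2, 1995

December 1994 starts on a Thursday, so its 1st Monday is December 5, 1994 (4 days in).
That is not after December 27, 1994, so look at January 1995.
January 1995 starts on a Sunday, so its 1st Monday is January 2, 1995 (1 day in).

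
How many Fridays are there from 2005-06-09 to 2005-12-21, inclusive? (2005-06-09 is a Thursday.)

28

2005-06-09 is a Thursday; the first Friday on or after it is 2005-06-10 (1 day later).
From 2005-06-10 to 2005-12-21: 20 + 31 + 31 + 30 + 31 + 30 + 21 = 194 days (rest of June, July, August, September, October, November, December).
194 ÷ 7 = 27 full weeks with remainder 5, so 27 more Fridays after the first → 28.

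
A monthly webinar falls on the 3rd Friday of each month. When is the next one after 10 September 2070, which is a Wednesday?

September 2070 starts on a Monday; its first Friday is the 5th, so the 3rd Friday is the 19th — 19 September 2070.
19 September 2070 is after 10 September 2070, so that is the next one.

19 September 2070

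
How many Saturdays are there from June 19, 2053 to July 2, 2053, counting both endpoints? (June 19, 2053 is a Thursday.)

2

June 19, 2053 is a Thursday; the first Saturday on or after it is June 21, 2053 (2 days later).
From June 21, 2053 to July 2, 2053: 9 + 2 = 11 days (rest of June, July).
11 ÷ 7 = 1 full weeks with remainder 4, so 1 more Saturdays after the first → 2.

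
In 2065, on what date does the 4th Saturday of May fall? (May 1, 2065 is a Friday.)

2065-05-23

May 2065 begins on a Friday, so the first Saturday is May 2 (1 day later).
The 4th Saturday is 3 weeks later: 2 + 21 = 23.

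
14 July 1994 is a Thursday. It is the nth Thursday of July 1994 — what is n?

2nd

Day 14 falls in week ⌈14/7⌉ of the month.
Days 1–7 hold the 1st Thursday, 8–14 the 2nd, 15–21 the 3rd, 22–28 the 4th, 29–31 the 5th.
14 is in the range for the 2nd.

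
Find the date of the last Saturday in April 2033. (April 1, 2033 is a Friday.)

April 2033 begins on a Friday, so the first Saturday is April 2 (1 day later).
April 2033 has 30 days. Adding weeks: 2, 9, 16, 23, 30 — the last one ≤ 30 is the 30th.

2033-04-30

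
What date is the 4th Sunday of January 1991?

January 27, 1991

January 1991 begins on a Tuesday, so the first Sunday is January 6 (5 days later).
The 4th Sunday is 3 weeks later: 6 + 21 = 27.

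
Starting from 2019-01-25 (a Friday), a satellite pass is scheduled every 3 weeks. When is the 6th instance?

2019-05-10

The 6th occurrence is 5 intervals after the first: 5 × 21 = 105 days after 2019-01-25.
January has 31 days — 6 days to the end of January leaves 99.
February has 28 days (71 left).
March has 31 days (40 left).
April has 30 days (10 left).
10 days into May → 2019-05-10.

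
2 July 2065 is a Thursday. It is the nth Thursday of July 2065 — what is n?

Day 2 falls in week ⌈2/7⌉ of the month.
Days 1–7 hold the 1st Thursday, 8–14 the 2nd, 15–21 the 3rd, 22–28 the 4th, 29–31 the 5th.
2 is in the range for the 1st.

1st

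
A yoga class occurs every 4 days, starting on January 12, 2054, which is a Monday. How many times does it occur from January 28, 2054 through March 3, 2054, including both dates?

9

Occurrences land 4·i days after January 12, 2054 for i = 0, 1, 2, …
January 28, 2054 is 16 days after the start; 16 ÷ 4 = 4 remainder 0. First occurrence in the window: #5 on January 28, 2054 (4×4 = 16 days in).
March 3, 2054 is 50 days after the start; 50 ÷ 4 = 12 remainder 2. Last occurrence in the window: #13 on March 1, 2054.
Occurrences #5 through #13: 9 in total.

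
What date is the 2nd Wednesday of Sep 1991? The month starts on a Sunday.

Sep 1991 begins on a Sunday, so the first Wednesday is Sep 4 (3 days later).
The 2nd Wednesday is 1 weeks later: 4 + 7 = 11.

Sep 11, 1991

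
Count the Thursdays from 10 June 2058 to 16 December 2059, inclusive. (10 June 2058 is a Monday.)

79

10 June 2058 is a Monday; the first Thursday on or after it is 13 June 2058 (3 days later).
From 13 June 2058 to 16 December 2059: 201 + 350 = 551 days (rest of 2058, to 16 December 2059 in 2059).
551 ÷ 7 = 78 full weeks with remainder 5, so 78 more Thursdays after the first → 79.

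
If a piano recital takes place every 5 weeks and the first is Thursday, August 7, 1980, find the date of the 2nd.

September 11, 1980

The 2nd occurrence is 1 interval after the first: 1 × 35 = 35 days after August 7, 1980.
August has 31 days — 24 days to the end of August leaves 11.
11 days into September → September 11, 1980.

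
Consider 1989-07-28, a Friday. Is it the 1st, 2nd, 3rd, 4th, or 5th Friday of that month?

Day 28 falls in week ⌈28/7⌉ of the month.
Days 1–7 hold the 1st Friday, 8–14 the 2nd, 15–21 the 3rd, 22–28 the 4th, 29–31 the 5th.
28 is in the range for the 4th.

4th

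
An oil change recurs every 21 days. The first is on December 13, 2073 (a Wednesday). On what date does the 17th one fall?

The 17th occurrence is 16 intervals after the first: 16 × 21 = 336 days after December 13, 2073.
December has 31 days — 18 days to the end of December leaves 318.
January has 31 days (287 left).
February has 28 days (259 left).
March has 31 days (228 left).
April has 30 days (198 left).
May has 31 days (167 left).
June has 30 days (137 left).
July has 31 days (106 left).
August has 31 days (75 left).
September has 30 days (45 left).
October has 31 days (14 left).
14 days into November → November 14, 2074.

November 14, 2074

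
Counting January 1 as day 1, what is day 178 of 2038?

27 June 2038

January has 31 days (178 − 31 = 147 remain).
February has 28 days (147 − 28 = 119 remain).
March has 31 days (119 − 31 = 88 remain).
April has 30 days (88 − 30 = 58 remain).
May has 31 days (58 − 31 = 27 remain).
27 into June → June 27.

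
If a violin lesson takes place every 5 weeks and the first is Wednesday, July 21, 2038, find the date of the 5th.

The 5th occurrence is 4 intervals after the first: 4 × 35 = 140 days after July 21, 2038.
July has 31 days — 10 days to the end of July leaves 130.
August has 31 days (99 left).
September has 30 days (69 left).
October has 31 days (38 left).
November has 30 days (8 left).
8 days into December → December 8, 2038.

December 8, 2038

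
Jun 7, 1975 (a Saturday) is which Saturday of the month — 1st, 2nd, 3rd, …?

1st

Day 7 falls in week ⌈7/7⌉ of the month.
Days 1–7 hold the 1st Saturday, 8–14 the 2nd, 15–21 the 3rd, 22–28 the 4th, 29–31 the 5th.
7 is in the range for the 1st.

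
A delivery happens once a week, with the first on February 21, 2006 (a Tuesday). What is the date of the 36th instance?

The 36th occurrence is 35 intervals after the first: 35 × 7 = 245 days after February 21, 2006.
February has 28 days — 7 days to the end of February leaves 238.
March has 31 days (207 left).
April has 30 days (177 left).
May has 31 days (146 left).
June has 30 days (116 left).
July has 31 days (85 left).
August has 31 days (54 left).
September has 30 days (24 left).
24 days into October → October 24, 2006.

October 24, 2006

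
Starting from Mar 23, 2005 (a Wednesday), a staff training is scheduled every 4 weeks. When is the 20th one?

The 20th occurrence is 19 intervals after the first: 19 × 28 = 532 days after Mar 23, 2005.
Mar has 31 days — 8 days to the end of Mar leaves 524.
From end of Mar to end of 2005 is 275 days (249 left).
Jan has 31 days (218 left).
Feb has 28 days (190 left).
Mar has 31 days (159 left).
Apr has 30 days (129 left).
May has 31 days (98 left).
Jun has 30 days (68 left).
Jul has 31 days (37 left).
Aug has 31 days (6 left).
6 days into Sep → Sep 6, 2006.

Sep 6, 2006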